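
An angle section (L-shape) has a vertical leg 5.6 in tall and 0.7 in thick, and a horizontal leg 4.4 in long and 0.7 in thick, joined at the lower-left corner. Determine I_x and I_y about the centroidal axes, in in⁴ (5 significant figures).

Treat the section as a set of non-overlapping primitives; coordinates are from the bounding-box lower-left.
Vertical leg: 0.7 × 5.6, A = 3.92 in², y = 2.8 in, Ī = 10.24427 in⁴.
Horizontal leg (remainder): 3.7 × 0.7, A = 2.59 in², y = 0.35 in, Ī = 0.1057583 in⁴.
Centroid: ȳ = ΣA·y / ΣA = 1.825269 in.
Transfer each piece to the centroidal x-axis using Ī + A·d² with d = y − 1.825269:
  vertical leg: d = 0.9747312 in → contributes +13.96866 in⁴
  horizontal leg (remainder): d = -1.475269 in → contributes +5.742681 in⁴
Total I = 19.71134 in⁴.
For the y-axis: x̄ = 1.225269 in.
Repeating about the centroidal y-axis gives I_y = 10.66314 in⁴.

I_x ≈ 19.711 in⁴, I_y ≈ 10.663 in⁴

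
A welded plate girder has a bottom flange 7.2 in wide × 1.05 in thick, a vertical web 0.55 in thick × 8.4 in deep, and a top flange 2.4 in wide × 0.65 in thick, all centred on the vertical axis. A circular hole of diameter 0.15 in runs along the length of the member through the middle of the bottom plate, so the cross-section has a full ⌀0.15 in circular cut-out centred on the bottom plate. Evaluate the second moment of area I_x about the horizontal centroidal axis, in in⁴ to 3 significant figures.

Treat the section as a set of non-overlapping primitives; coordinates are from the bounding-box lower-left.
Bottom plate: 7.2 × 1.05, A = 7.56 in², y = 0.525 in, Ī = 0.69458 in⁴.
Web plate: 0.55 × 8.4, A = 4.62 in², y = 5.25 in, Ī = 27.166 in⁴.
Top plate: 2.4 × 0.65, A = 1.56 in², y = 9.775 in, Ī = 0.054925 in⁴.
Hole (subtracted): ⌀0.15, A = 0.017671 in², y = 0.525 in, Ī = 0.00002485 in⁴.
Centroid: ȳ = ΣA·y / ΣA = 3.1674 in.
Transfer each piece to the horizontal centroidal axis using Ī + A·d² with d = y − 3.1674:
  bottom plate: d = -2.6424 in → contributes +53.479 in⁴
  web plate: d = 2.0826 in → contributes +47.204 in⁴
  top plate: d = 6.6076 in → contributes +68.166 in⁴
  hole: d = -2.6424 in → contributes −0.12341 in⁴
Total I = 168.73 in⁴.

I_x ≈ 169 in⁴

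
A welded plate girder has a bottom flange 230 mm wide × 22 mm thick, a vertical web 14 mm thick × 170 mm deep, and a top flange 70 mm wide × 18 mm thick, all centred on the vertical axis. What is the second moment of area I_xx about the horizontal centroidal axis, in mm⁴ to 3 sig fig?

Decompose the section into non-overlapping parts with the origin at the bottom-left of its bounding rectangle.
Bottom plate: 230 × 22, A = 5 060 mm², y = 11 mm, Ī = 204 087 mm⁴.
Web plate: 14 × 170, A = 2 380 mm², y = 107 mm, Ī = 5 731 833 mm⁴.
Top plate: 70 × 18, A = 1 260 mm², y = 201 mm, Ī = 34 020 mm⁴.
Centroid: ȳ = ΣA·y / ΣA = 64.779 mm.
Transfer each piece to the horizontal centroidal axis using Ī + A·d² with d = y − 64.779:
  bottom plate: d = -53.779 mm → contributes +14 838 691 mm⁴
  web plate: d = 42.221 mm → contributes +9 974 390 mm⁴
  top plate: d = 136.22 mm → contributes +23 414 676 mm⁴
Total I = 48 227 756 mm⁴.

I_xx ≈ 4.82 × 10⁷ mm⁴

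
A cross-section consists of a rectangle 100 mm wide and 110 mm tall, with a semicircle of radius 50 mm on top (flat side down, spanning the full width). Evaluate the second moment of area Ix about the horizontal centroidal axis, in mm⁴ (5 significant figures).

Treat the section as a set of non-overlapping primitives; coordinates are from the bounding-box lower-left.
Rectangular body: 100 × 110, A = 11 000 mm², y = 55 mm, Ī = 11 091 667 mm⁴.
Semicircular cap: semicircle r = 50, A = 3926.991 mm², y = 131.2207 mm, Ī = 685 981 mm⁴.
Centroid: ȳ = ΣA·y / ΣA = 75.05212 mm.
Transfer each piece to the horizontal centroidal axis using Ī + A·d² with d = y − 75.05212:
  rectangular body: d = -20.05212 mm → contributes +15 514 630 mm⁴
  semicircular cap: d = 56.16854 mm → contributes +13 075 263 mm⁴
Total I = 28 589 892 mm⁴.

Ix ≈ 2.8590 × 10⁷ mm⁴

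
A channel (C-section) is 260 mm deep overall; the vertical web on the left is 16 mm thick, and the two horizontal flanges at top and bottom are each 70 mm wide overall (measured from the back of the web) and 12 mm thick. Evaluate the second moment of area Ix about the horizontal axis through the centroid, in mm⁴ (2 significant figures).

Ix ≈ 4.3 × 10⁷ mm⁴

Split into non-overlapping primitives; take the origin at the lower-left of the bounding box.
Web: 16 × 260, A = 4 160 mm², y = 130 mm, Ī = 23 434 667 mm⁴.
Top flange (beyond web): 54 × 12, A = 648 mm², y = 254 mm, Ī = 7 776 mm⁴.
Bottom flange (beyond web): 54 × 12, A = 648 mm², y = 6 mm, Ī = 7 776 mm⁴.
By symmetry the centroid is at mid-height, ȳ = 130 mm.
Transfer each piece to the horizontal axis through the centroid using Ī + A·d² with d = y − 130:
  web: d = 0 mm → contributes +23 434 667 mm⁴
  top flange (beyond web): d = 124 mm → contributes +9 971 424 mm⁴
  bottom flange (beyond web): d = -124 mm → contributes +9 971 424 mm⁴
Total I = 43 377 515 mm⁴.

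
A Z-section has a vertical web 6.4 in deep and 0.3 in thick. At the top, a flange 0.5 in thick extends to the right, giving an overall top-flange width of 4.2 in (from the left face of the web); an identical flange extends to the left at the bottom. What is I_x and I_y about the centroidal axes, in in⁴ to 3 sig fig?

I_x ≈ 40.6 in⁴, I_y ≈ 22.2 in⁴

Treat the section as a set of non-overlapping primitives; coordinates are from the bounding-box lower-left.
Web: 0.3 × 6.4, A = 1.92 in², y = 3.2 in, Ī = 6.5536 in⁴.
Top flange (beyond web): 3.9 × 0.5, A = 1.95 in², y = 6.15 in, Ī = 0.040625 in⁴.
Bottom flange (beyond web): 3.9 × 0.5, A = 1.95 in², y = 0.25 in, Ī = 0.040625 in⁴.
Centroid: ȳ = ΣA·y / ΣA = 3.2 in.
Transfer each piece to the centroidal x-axis using Ī + A·d² with d = y − 3.2:
  web: d = 0 in → contributes +6.5536 in⁴
  top flange (beyond web): d = 2.95 in → contributes +17.011 in⁴
  bottom flange (beyond web): d = -2.95 in → contributes +17.011 in⁴
Total I = 40.575 in⁴.
For the y-axis: x̄ = 4.05 in.
Repeating about the centroidal y-axis gives I_y = 22.157 in⁴.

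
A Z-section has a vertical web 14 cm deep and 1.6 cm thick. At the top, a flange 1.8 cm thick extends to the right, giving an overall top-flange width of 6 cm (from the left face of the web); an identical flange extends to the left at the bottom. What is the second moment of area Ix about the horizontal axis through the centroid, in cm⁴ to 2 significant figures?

Ix ≈ 960 cm⁴

Treat the section as a set of non-overlapping primitives; coordinates are from the bounding-box lower-left.
Web: 1.6 × 14, A = 22.4 cm², y = 7 cm, Ī = 365.9 cm⁴.
Top flange (beyond web): 4.4 × 1.8, A = 7.92 cm², y = 13.1 cm, Ī = 2.138 cm⁴.
Bottom flange (beyond web): 4.4 × 1.8, A = 7.92 cm², y = 0.9 cm, Ī = 2.138 cm⁴.
Centroid: ȳ = ΣA·y / ΣA = 7 cm.
Transfer each piece to the horizontal axis through the centroid using Ī + A·d² with d = y − 7:
  web: d = 0 cm → contributes +365.9 cm⁴
  top flange (beyond web): d = 6.1 cm → contributes +296.8 cm⁴
  bottom flange (beyond web): d = -6.1 cm → contributes +296.8 cm⁴
Total I = 959.5 cm⁴.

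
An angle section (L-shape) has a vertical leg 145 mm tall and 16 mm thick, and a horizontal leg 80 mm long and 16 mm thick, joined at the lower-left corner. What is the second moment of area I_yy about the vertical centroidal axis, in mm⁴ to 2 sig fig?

Treat the section as a set of non-overlapping primitives; coordinates are from the bounding-box lower-left.
Vertical leg: 16 × 145, A = 2 320 mm², x = 8 mm, Ī = 49 493 mm⁴.
Horizontal leg (remainder): 64 × 16, A = 1 024 mm², x = 48 mm, Ī = 349 525 mm⁴.
Centroid: x̄ = ΣA·x / ΣA = 20.25 mm.
Transfer each piece to the vertical centroidal axis using Ī + A·d² with d = x − 20.25:
  vertical leg: d = -12.25 mm → contributes +397 570 mm⁴
  horizontal leg (remainder): d = 27.75 mm → contributes +1 138 137 mm⁴
Total I = 1 535 708 mm⁴.

I_yy ≈ 1.5 × 10⁶ mm⁴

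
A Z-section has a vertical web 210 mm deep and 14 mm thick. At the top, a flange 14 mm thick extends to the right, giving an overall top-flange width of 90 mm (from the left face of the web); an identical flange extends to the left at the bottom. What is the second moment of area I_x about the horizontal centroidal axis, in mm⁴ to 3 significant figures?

Treat the section as a set of non-overlapping primitives; coordinates are from the bounding-box lower-left.
Web: 14 × 210, A = 2 940 mm², y = 105 mm, Ī = 10 804 500 mm⁴.
Top flange (beyond web): 76 × 14, A = 1 064 mm², y = 203 mm, Ī = 17 379 mm⁴.
Bottom flange (beyond web): 76 × 14, A = 1 064 mm², y = 7 mm, Ī = 17 379 mm⁴.
Centroid: ȳ = ΣA·y / ΣA = 105 mm.
Transfer each piece to the horizontal centroidal axis using Ī + A·d² with d = y − 105:
  web: d = 0 mm → contributes +10 804 500 mm⁴
  top flange (beyond web): d = 98 mm → contributes +10 236 035 mm⁴
  bottom flange (beyond web): d = -98 mm → contributes +10 236 035 mm⁴
Total I = 31 276 569 mm⁴.

I_x ≈ 3.13 × 10⁷ mm⁴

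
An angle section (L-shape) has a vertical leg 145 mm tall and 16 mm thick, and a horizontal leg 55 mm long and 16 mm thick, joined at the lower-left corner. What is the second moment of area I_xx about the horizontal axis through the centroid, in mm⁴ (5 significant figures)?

Decompose the section into non-overlapping parts with the origin at the bottom-left of its bounding rectangle.
Vertical leg: 16 × 145, A = 2 320 mm², y = 72.5 mm, Ī = 4 064 833 mm⁴.
Horizontal leg (remainder): 39 × 16, A = 624 mm², y = 8 mm, Ī = 13 312 mm⁴.
Centroid: ȳ = ΣA·y / ΣA = 58.8288 mm.
Transfer each piece to the horizontal axis through the centroid using Ī + A·d² with d = y − 58.8288:
  vertical leg: d = 13.6712 mm → contributes +4 498 445 mm⁴
  horizontal leg (remainder): d = -50.8288 mm → contributes +1 625 458 mm⁴
Total I = 6 123 903 mm⁴.

I_xx ≈ 6.1239 × 10⁶ mm⁴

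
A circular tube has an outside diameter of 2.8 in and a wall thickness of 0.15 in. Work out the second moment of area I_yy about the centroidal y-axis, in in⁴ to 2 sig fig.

I_yy ≈ 1.1 in⁴

Break the section into simple shapes (no overlaps), measuring from the bottom-left corner of the bounding box.
Outer circle: ⌀2.8, A = 6.158 in², x = 1.4 in, Ī = 3.017 in⁴.
Bore (subtracted): ⌀2.5, A = 4.909 in², x = 1.4 in, Ī = 1.917 in⁴.
By symmetry the centroid is at mid-width, x̄ = 1.4 in.
All pieces are centred on the centroidal y-axis, so I = ΣĪ (holes subtracted) = 1.1 in⁴.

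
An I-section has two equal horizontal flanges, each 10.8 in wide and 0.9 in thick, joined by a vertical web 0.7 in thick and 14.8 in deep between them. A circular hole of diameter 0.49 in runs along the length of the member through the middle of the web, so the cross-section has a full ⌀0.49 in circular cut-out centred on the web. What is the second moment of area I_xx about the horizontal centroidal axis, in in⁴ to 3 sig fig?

I_xx ≈ 1390 in⁴

Treat the section as a set of non-overlapping primitives; coordinates are from the bounding-box lower-left.
Bottom flange: 10.8 × 0.9, A = 9.72 in², y = 0.45 in, Ī = 0.6561 in⁴.
Web: 0.7 × 14.8, A = 10.36 in², y = 8.3 in, Ī = 189.1 in⁴.
Top flange: 10.8 × 0.9, A = 9.72 in², y = 16.15 in, Ī = 0.6561 in⁴.
Hole (subtracted): ⌀0.49, A = 0.18857 in², y = 8.3 in, Ī = 0.0028298 in⁴.
By symmetry the centroid is at mid-height, ȳ = 8.3 in.
Transfer each piece to the horizontal centroidal axis using Ī + A·d² with d = y − 8.3:
  bottom flange: d = -7.85 in → contributes +599.63 in⁴
  web: d = 0 in → contributes +189.1 in⁴
  top flange: d = 7.85 in → contributes +599.63 in⁴
  hole: d = 0 in → contributes −0.0028298 in⁴
Total I = 1388.4 in⁴.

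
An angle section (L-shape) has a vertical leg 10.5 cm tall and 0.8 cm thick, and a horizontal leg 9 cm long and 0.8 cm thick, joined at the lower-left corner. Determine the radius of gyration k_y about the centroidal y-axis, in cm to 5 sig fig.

Break the section into simple shapes (no overlaps), measuring from the bottom-left corner of the bounding box.
Vertical leg: 0.8 × 10.5, A = 8.4 cm², x = 0.4 cm, Ī = 0.448 cm⁴.
Horizontal leg (remainder): 8.2 × 0.8, A = 6.56 cm², x = 4.9 cm, Ī = 36.75787 cm⁴.
Centroid: x̄ = ΣA·x / ΣA = 2.373262 cm.
Transfer each piece to the centroidal y-axis using Ī + A·d² with d = x − 2.373262:
  vertical leg: d = -1.973262 cm → contributes +33.15561 cm⁴
  horizontal leg (remainder): d = 2.526738 cm → contributes +78.63956 cm⁴
Total I = 111.7952 cm⁴.
Radius of gyration: k = √(I/A) = √(111.7952 / 14.96) = 2.733668 cm.

k_y ≈ 2.7337 cm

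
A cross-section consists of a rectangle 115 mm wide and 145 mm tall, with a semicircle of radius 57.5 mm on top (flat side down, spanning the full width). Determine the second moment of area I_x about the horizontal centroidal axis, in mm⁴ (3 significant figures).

Break the section into simple shapes (no overlaps), measuring from the bottom-left corner of the bounding box.
Rectangular body: 115 × 145, A = 16 675 mm², y = 72.5 mm, Ī = 29 215 990 mm⁴.
Semicircular cap: semicircle r = 57.5, A = 5193.4 mm², y = 169.4 mm, Ī = 1 199 785 mm⁴.
Centroid: ȳ = ΣA·y / ΣA = 95.513 mm.
Transfer each piece to the horizontal centroidal axis using Ī + A·d² with d = y − 95.513:
  rectangular body: d = -23.013 mm → contributes +38 047 244 mm⁴
  semicircular cap: d = 73.89 mm → contributes +29 554 982 mm⁴
Total I = 67 602 226 mm⁴.

I_x ≈ 6.76 × 10⁷ mm⁴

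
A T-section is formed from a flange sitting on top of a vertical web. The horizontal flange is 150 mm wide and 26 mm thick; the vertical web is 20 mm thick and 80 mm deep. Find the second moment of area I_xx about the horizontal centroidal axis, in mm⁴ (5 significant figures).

I_xx ≈ 4.2600 × 10⁶ mm⁴

Treat the section as a set of non-overlapping primitives; coordinates are from the bounding-box lower-left.
Flange: 150 × 26, A = 3 900 mm², y = 93 mm, Ī = 219 700 mm⁴.
Web: 20 × 80, A = 1 600 mm², y = 40 mm, Ī = 853333.3 mm⁴.
Centroid: ȳ = ΣA·y / ΣA = 77.58182 mm.
Transfer each piece to the horizontal centroidal axis using Ī + A·d² with d = y − 77.58182:
  flange: d = 15.41818 mm → contributes +1 146 809 mm⁴
  web: d = -37.58182 mm → contributes +3 113 162 mm⁴
Total I = 4 259 972 mm⁴.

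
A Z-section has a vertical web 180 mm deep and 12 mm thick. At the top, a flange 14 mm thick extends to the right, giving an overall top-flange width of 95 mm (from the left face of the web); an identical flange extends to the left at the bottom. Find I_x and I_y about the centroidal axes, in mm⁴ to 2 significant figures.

Split into non-overlapping primitives; take the origin at the lower-left of the bounding box.
Web: 12 × 180, A = 2 160 mm², y = 90 mm, Ī = 5 832 000 mm⁴.
Top flange (beyond web): 83 × 14, A = 1 162 mm², y = 173 mm, Ī = 18 979 mm⁴.
Bottom flange (beyond web): 83 × 14, A = 1 162 mm², y = 7 mm, Ī = 18 979 mm⁴.
Centroid: ȳ = ΣA·y / ΣA = 90 mm.
Transfer each piece to the centroidal x-axis using Ī + A·d² with d = y − 90:
  web: d = 0 mm → contributes +5 832 000 mm⁴
  top flange (beyond web): d = 83 mm → contributes +8 023 997 mm⁴
  bottom flange (beyond web): d = -83 mm → contributes +8 023 997 mm⁴
Total I = 21 879 995 mm⁴.
For the y-axis: x̄ = 89 mm.
Repeating about the centroidal y-axis gives I_y = 6 603 615 mm⁴.

I_x ≈ 2.2 × 10⁷ mm⁴, I_y ≈ 6.6 × 10⁶ mm⁴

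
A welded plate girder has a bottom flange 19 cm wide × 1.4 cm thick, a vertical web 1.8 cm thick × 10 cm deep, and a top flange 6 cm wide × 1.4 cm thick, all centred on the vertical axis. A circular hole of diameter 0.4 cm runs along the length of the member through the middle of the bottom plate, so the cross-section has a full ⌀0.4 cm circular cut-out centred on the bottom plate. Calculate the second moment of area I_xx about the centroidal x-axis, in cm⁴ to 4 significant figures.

Break the section into simple shapes (no overlaps), measuring from the bottom-left corner of the bounding box.
Bottom plate: 19 × 1.4, A = 26.6 cm², y = 0.7 cm, Ī = 4.34467 cm⁴.
Web plate: 1.8 × 10, A = 18 cm², y = 6.4 cm, Ī = 150 cm⁴.
Top plate: 6 × 1.4, A = 8.4 cm², y = 12.1 cm, Ī = 1.372 cm⁴.
Hole (subtracted): ⌀0.4, A = 0.125664 cm², y = 0.7 cm, Ī = 0.00125664 cm⁴.
Centroid: ȳ = ΣA·y / ΣA = 4.45154 cm.
Transfer each piece to the centroidal x-axis using Ī + A·d² with d = y − 4.45154:
  bottom plate: d = -3.75154 cm → contributes +378.714 cm⁴
  web plate: d = 1.94846 cm → contributes +218.337 cm⁴
  top plate: d = 7.64846 cm → contributes +492.764 cm⁴
  hole: d = -3.75154 cm → contributes −1.76985 cm⁴
Total I = 1088.04 cm⁴.

I_xx ≈ 1088 cm⁴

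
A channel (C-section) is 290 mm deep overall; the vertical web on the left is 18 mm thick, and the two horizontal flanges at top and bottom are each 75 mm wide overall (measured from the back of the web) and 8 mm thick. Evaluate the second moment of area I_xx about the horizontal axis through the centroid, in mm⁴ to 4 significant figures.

I_xx ≈ 5.472 × 10⁷ mm⁴

Decompose the section into non-overlapping parts with the origin at the bottom-left of its bounding rectangle.
Web: 18 × 290, A = 5 220 mm², y = 145 mm, Ī = 36 583 500 mm⁴.
Top flange (beyond web): 57 × 8, A = 456 mm², y = 286 mm, Ī = 2 432 mm⁴.
Bottom flange (beyond web): 57 × 8, A = 456 mm², y = 4 mm, Ī = 2 432 mm⁴.
By symmetry the centroid is at mid-height, ȳ = 145 mm.
Transfer each piece to the horizontal axis through the centroid using Ī + A·d² with d = y − 145:
  web: d = 0 mm → contributes +36 583 500 mm⁴
  top flange (beyond web): d = 141 mm → contributes +9 068 168 mm⁴
  bottom flange (beyond web): d = -141 mm → contributes +9 068 168 mm⁴
Total I = 54 719 836 mm⁴.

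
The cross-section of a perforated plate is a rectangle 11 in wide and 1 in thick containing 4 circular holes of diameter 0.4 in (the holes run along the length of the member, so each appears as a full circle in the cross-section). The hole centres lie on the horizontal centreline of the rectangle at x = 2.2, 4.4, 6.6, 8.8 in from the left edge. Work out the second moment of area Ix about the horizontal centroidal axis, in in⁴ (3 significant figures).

Ix ≈ 0.912 in⁴

Treat the section as a set of non-overlapping primitives; coordinates are from the bounding-box lower-left.
Plate: 11 × 1, A = 11 in², y = 0.5 in, Ī = 0.91667 in⁴.
Hole 1 (subtracted): ⌀0.4, A = 0.12566 in², y = 0.5 in, Ī = 0.0012566 in⁴.
Hole 2 (subtracted): ⌀0.4, A = 0.12566 in², y = 0.5 in, Ī = 0.0012566 in⁴.
Hole 3 (subtracted): ⌀0.4, A = 0.12566 in², y = 0.5 in, Ī = 0.0012566 in⁴.
Hole 4 (subtracted): ⌀0.4, A = 0.12566 in², y = 0.5 in, Ī = 0.0012566 in⁴.
By symmetry the centroid is at mid-height, ȳ = 0.5 in.
All pieces are centred on the horizontal centroidal axis, so I = ΣĪ (holes subtracted) = 0.91164 in⁴.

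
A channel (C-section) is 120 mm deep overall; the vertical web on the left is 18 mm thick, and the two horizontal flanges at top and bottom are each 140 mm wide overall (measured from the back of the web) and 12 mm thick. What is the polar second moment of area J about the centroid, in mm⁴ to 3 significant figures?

J ≈ 2.09 × 10⁷ mm⁴

Treat the section as a set of non-overlapping primitives; coordinates are from the bounding-box lower-left.
Web: 18 × 120, A = 2 160 mm², y = 60 mm, Ī = 2 592 000 mm⁴.
Top flange (beyond web): 122 × 12, A = 1 464 mm², y = 114 mm, Ī = 17 568 mm⁴.
Bottom flange (beyond web): 122 × 12, A = 1 464 mm², y = 6 mm, Ī = 17 568 mm⁴.
By symmetry the centroid is at mid-height, ȳ = 60 mm.
Transfer each piece to the centroidal x-axis using Ī + A·d² with d = y − 60:
  web: d = 0 mm → contributes +2 592 000 mm⁴
  top flange (beyond web): d = 54 mm → contributes +4 286 592 mm⁴
  bottom flange (beyond web): d = -54 mm → contributes +4 286 592 mm⁴
Total I = 11 165 184 mm⁴.
For the y-axis: x̄ = 49.283 mm.
Repeating about the centroidal y-axis gives I_y = 9 780 808 mm⁴.
Polar second moment: J = I_x + I_y = 20 945 992 mm⁴.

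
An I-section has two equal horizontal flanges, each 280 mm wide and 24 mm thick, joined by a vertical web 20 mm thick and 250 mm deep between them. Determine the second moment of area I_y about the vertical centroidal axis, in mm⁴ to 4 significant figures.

Split into non-overlapping primitives; take the origin at the lower-left of the bounding box.
Bottom flange: 280 × 24, A = 6 720 mm², x = 140 mm, Ī = 43 904 000 mm⁴.
Web: 20 × 250, A = 5 000 mm², x = 140 mm, Ī = 166 667 mm⁴.
Top flange: 280 × 24, A = 6 720 mm², x = 140 mm, Ī = 43 904 000 mm⁴.
By symmetry the centroid is at mid-width, x̄ = 140 mm.
All pieces are centred on the vertical centroidal axis, so I = ΣĪ = 87 974 667 mm⁴.

I_y ≈ 8.797 × 10⁷ mm⁴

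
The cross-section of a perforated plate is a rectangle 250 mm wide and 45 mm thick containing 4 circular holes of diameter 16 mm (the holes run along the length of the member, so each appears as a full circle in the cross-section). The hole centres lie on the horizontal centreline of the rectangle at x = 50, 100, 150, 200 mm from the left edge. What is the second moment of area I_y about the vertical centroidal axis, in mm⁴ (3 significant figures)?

I_y ≈ 5.61 × 10⁷ mm⁴

Break the section into simple shapes (no overlaps), measuring from the bottom-left corner of the bounding box.
Plate: 250 × 45, A = 11 250 mm², x = 125 mm, Ī = 58 593 750 mm⁴.
Hole 1 (subtracted): ⌀16, A = 201.06 mm², x = 50 mm, Ī = 3 217 mm⁴.
Hole 2 (subtracted): ⌀16, A = 201.06 mm², x = 100 mm, Ī = 3 217 mm⁴.
Hole 3 (subtracted): ⌀16, A = 201.06 mm², x = 150 mm, Ī = 3 217 mm⁴.
Hole 4 (subtracted): ⌀16, A = 201.06 mm², x = 200 mm, Ī = 3 217 mm⁴.
By symmetry the centroid is at mid-width, x̄ = 125 mm.
Transfer each piece to the vertical centroidal axis using Ī + A·d² with d = x − 125:
  plate: d = 0 mm → contributes +58 593 750 mm⁴
  hole 1: d = -75 mm → contributes −1 134 190 mm⁴
  hole 2: d = -25 mm → contributes −128 881 mm⁴
  hole 3: d = 25 mm → contributes −128 881 mm⁴
  hole 4: d = 75 mm → contributes −1 134 190 mm⁴
Total I = 56 067 608 mm⁴.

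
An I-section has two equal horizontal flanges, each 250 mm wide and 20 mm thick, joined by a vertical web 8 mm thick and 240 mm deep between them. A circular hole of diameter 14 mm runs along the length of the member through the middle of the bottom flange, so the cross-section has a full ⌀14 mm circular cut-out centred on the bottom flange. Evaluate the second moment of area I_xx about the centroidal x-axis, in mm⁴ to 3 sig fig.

I_xx ≈ 1.76 × 10⁸ mm⁴

Decompose the section into non-overlapping parts with the origin at the bottom-left of its bounding rectangle.
Bottom flange: 250 × 20, A = 5 000 mm², y = 10 mm, Ī = 166 667 mm⁴.
Web: 8 × 240, A = 1 920 mm², y = 140 mm, Ī = 9 216 000 mm⁴.
Top flange: 250 × 20, A = 5 000 mm², y = 270 mm, Ī = 166 667 mm⁴.
Hole (subtracted): ⌀14, A = 153.94 mm², y = 10 mm, Ī = 1885.7 mm⁴.
Centroid: ȳ = ΣA·y / ΣA = 141.7 mm.
Transfer each piece to the centroidal x-axis using Ī + A·d² with d = y − 141.7:
  bottom flange: d = -131.7 mm → contributes +86 892 196 mm⁴
  web: d = -1.7008 mm → contributes +9 221 554 mm⁴
  top flange: d = 128.3 mm → contributes +82 470 066 mm⁴
  hole: d = -131.7 mm → contributes −2 671 957 mm⁴
Total I = 175 911 858 mm⁴.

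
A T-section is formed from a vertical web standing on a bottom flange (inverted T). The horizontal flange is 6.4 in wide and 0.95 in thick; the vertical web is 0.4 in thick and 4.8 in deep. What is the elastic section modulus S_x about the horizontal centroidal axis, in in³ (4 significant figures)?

Decompose the section into non-overlapping parts with the origin at the bottom-left of its bounding rectangle.
Flange: 6.4 × 0.95, A = 6.08 in², y = 0.475 in, Ī = 0.457267 in⁴.
Web: 0.4 × 4.8, A = 1.92 in², y = 3.35 in, Ī = 3.6864 in⁴.
Centroid: ȳ = ΣA·y / ΣA = 1.165 in.
Transfer each piece to the horizontal centroidal axis using Ī + A·d² with d = y − 1.165:
  flange: d = -0.69 in → contributes +3.35195 in⁴
  web: d = 2.185 in → contributes +12.8529 in⁴
Total I = 16.2049 in⁴.
Extreme fibre distance c = 4.585 in; S = I/c = 3.53432 in³.

S_x ≈ 3.534 in³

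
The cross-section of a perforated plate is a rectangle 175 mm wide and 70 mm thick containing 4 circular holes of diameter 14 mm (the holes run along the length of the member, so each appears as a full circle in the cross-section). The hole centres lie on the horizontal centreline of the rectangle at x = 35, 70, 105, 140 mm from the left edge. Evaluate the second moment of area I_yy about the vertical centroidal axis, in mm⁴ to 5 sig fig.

Decompose the section into non-overlapping parts with the origin at the bottom-left of its bounding rectangle.
Plate: 175 × 70, A = 12 250 mm², x = 87.5 mm, Ī = 31 263 021 mm⁴.
Hole 1 (subtracted): ⌀14, A = 153.938 mm², x = 35 mm, Ī = 1885.741 mm⁴.
Hole 2 (subtracted): ⌀14, A = 153.938 mm², x = 70 mm, Ī = 1885.741 mm⁴.
Hole 3 (subtracted): ⌀14, A = 153.938 mm², x = 105 mm, Ī = 1885.741 mm⁴.
Hole 4 (subtracted): ⌀14, A = 153.938 mm², x = 140 mm, Ī = 1885.741 mm⁴.
By symmetry the centroid is at mid-width, x̄ = 87.5 mm.
Transfer each piece to the vertical centroidal axis using Ī + A·d² with d = x − 87.5:
  plate: d = 0 mm → contributes +31 263 021 mm⁴
  hole 1: d = -52.5 mm → contributes −426177.5 mm⁴
  hole 2: d = -17.5 mm → contributes −49029.27 mm⁴
  hole 3: d = 17.5 mm → contributes −49029.27 mm⁴
  hole 4: d = 52.5 mm → contributes −426177.5 mm⁴
Total I = 30 312 607 mm⁴.

I_yy ≈ 3.0313 × 10⁷ mm⁴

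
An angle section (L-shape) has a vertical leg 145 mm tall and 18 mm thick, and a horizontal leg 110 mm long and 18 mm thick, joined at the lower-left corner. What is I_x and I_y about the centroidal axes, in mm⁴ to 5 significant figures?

I_x ≈ 8.7030 × 10⁶ mm⁴, I_y ≈ 4.3033 × 10⁶ mm⁴

Treat the section as a set of non-overlapping primitives; coordinates are from the bounding-box lower-left.
Vertical leg: 18 × 145, A = 2 610 mm², y = 72.5 mm, Ī = 4 572 938 mm⁴.
Horizontal leg (remainder): 92 × 18, A = 1 656 mm², y = 9 mm, Ī = 44 712 mm⁴.
Centroid: ȳ = ΣA·y / ΣA = 47.85021 mm.
Transfer each piece to the centroidal x-axis using Ī + A·d² with d = y − 47.85021:
  vertical leg: d = 24.64979 mm → contributes +6 158 805 mm⁴
  horizontal leg (remainder): d = -38.85021 mm → contributes +2 544 177 mm⁴
Total I = 8 702 982 mm⁴.
For the y-axis: x̄ = 30.35021 mm.
Repeating about the centroidal y-axis gives I_y = 4 303 325 mm⁴.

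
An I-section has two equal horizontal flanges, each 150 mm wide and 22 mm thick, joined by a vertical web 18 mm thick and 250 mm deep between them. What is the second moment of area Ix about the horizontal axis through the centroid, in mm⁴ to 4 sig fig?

Ix ≈ 1.458 × 10⁸ mm⁴

Treat the section as a set of non-overlapping primitives; coordinates are from the bounding-box lower-left.
Bottom flange: 150 × 22, A = 3 300 mm², y = 11 mm, Ī = 133 100 mm⁴.
Web: 18 × 250, A = 4 500 mm², y = 147 mm, Ī = 23 437 500 mm⁴.
Top flange: 150 × 22, A = 3 300 mm², y = 283 mm, Ī = 133 100 mm⁴.
By symmetry the centroid is at mid-height, ȳ = 147 mm.
Transfer each piece to the horizontal axis through the centroid using Ī + A·d² with d = y − 147:
  bottom flange: d = -136 mm → contributes +61 169 900 mm⁴
  web: d = 0 mm → contributes +23 437 500 mm⁴
  top flange: d = 136 mm → contributes +61 169 900 mm⁴
Total I = 145 777 300 mm⁴.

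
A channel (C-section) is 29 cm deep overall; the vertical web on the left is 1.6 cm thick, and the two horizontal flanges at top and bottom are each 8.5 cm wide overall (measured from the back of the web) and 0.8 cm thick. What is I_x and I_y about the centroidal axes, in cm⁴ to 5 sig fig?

Break the section into simple shapes (no overlaps), measuring from the bottom-left corner of the bounding box.
Web: 1.6 × 29, A = 46.4 cm², y = 14.5 cm, Ī = 3251.867 cm⁴.
Top flange (beyond web): 6.9 × 0.8, A = 5.52 cm², y = 28.6 cm, Ī = 0.2944 cm⁴.
Bottom flange (beyond web): 6.9 × 0.8, A = 5.52 cm², y = 0.4 cm, Ī = 0.2944 cm⁴.
By symmetry the centroid is at mid-height, ȳ = 14.5 cm.
Transfer each piece to the centroidal x-axis using Ī + A·d² with d = y − 14.5:
  web: d = 0 cm → contributes +3251.867 cm⁴
  top flange (beyond web): d = 14.1 cm → contributes +1097.726 cm⁴
  bottom flange (beyond web): d = -14.1 cm → contributes +1097.726 cm⁴
Total I = 5447.318 cm⁴.
For the y-axis: x̄ = 1.616852 cm.
Repeating about the centroidal y-axis gives I_y = 214.7832 cm⁴.

I_x ≈ 5447.3 cm⁴, I_y ≈ 214.78 cm⁴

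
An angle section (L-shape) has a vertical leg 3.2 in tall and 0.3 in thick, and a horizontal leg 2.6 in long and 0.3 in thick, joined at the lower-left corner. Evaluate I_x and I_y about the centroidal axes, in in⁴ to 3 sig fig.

I_x ≈ 1.67 in⁴, I_y ≈ 0.990 in⁴

Decompose the section into non-overlapping parts with the origin at the bottom-left of its bounding rectangle.
Vertical leg: 0.3 × 3.2, A = 0.96 in², y = 1.6 in, Ī = 0.8192 in⁴.
Horizontal leg (remainder): 2.3 × 0.3, A = 0.69 in², y = 0.15 in, Ī = 0.005175 in⁴.
Centroid: ȳ = ΣA·y / ΣA = 0.99364 in.
Transfer each piece to the centroidal x-axis using Ī + A·d² with d = y − 0.99364:
  vertical leg: d = 0.60636 in → contributes +1.1722 in⁴
  horizontal leg (remainder): d = -0.84364 in → contributes +0.49626 in⁴
Total I = 1.6684 in⁴.
For the y-axis: x̄ = 0.69364 in.
Repeating about the centroidal y-axis gives I_y = 0.98983 in⁴.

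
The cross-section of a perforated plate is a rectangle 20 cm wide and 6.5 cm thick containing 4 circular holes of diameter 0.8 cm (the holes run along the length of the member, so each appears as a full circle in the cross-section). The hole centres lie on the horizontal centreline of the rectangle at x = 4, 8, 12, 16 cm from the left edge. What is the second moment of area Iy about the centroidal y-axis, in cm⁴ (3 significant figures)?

Treat the section as a set of non-overlapping primitives; coordinates are from the bounding-box lower-left.
Plate: 20 × 6.5, A = 130 cm², x = 10 cm, Ī = 4333.3 cm⁴.
Hole 1 (subtracted): ⌀0.8, A = 0.50265 cm², x = 4 cm, Ī = 0.020106 cm⁴.
Hole 2 (subtracted): ⌀0.8, A = 0.50265 cm², x = 8 cm, Ī = 0.020106 cm⁴.
Hole 3 (subtracted): ⌀0.8, A = 0.50265 cm², x = 12 cm, Ī = 0.020106 cm⁴.
Hole 4 (subtracted): ⌀0.8, A = 0.50265 cm², x = 16 cm, Ī = 0.020106 cm⁴.
By symmetry the centroid is at mid-width, x̄ = 10 cm.
Transfer each piece to the centroidal y-axis using Ī + A·d² with d = x − 10:
  plate: d = 0 cm → contributes +4333.3 cm⁴
  hole 1: d = -6 cm → contributes −18.116 cm⁴
  hole 2: d = -2 cm → contributes −2.0307 cm⁴
  hole 3: d = 2 cm → contributes −2.0307 cm⁴
  hole 4: d = 6 cm → contributes −18.116 cm⁴
Total I = 4 293 cm⁴.

Iy ≈ 4290 cm⁴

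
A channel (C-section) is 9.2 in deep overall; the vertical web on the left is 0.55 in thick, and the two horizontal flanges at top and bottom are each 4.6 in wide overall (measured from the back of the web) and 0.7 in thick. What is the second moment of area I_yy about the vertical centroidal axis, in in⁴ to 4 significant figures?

Treat the section as a set of non-overlapping primitives; coordinates are from the bounding-box lower-left.
Web: 0.55 × 9.2, A = 5.06 in², x = 0.275 in, Ī = 0.127554 in⁴.
Top flange (beyond web): 4.05 × 0.7, A = 2.835 in², x = 2.575 in, Ī = 3.87509 in⁴.
Bottom flange (beyond web): 4.05 × 0.7, A = 2.835 in², x = 2.575 in, Ī = 3.87509 in⁴.
Centroid: x̄ = ΣA·x / ΣA = 1.49038 in.
Transfer each piece to the vertical centroidal axis using Ī + A·d² with d = x − 1.49038:
  web: d = -1.21538 in → contributes +7.60189 in⁴
  top flange (beyond web): d = 1.08462 in → contributes +7.2102 in⁴
  bottom flange (beyond web): d = 1.08462 in → contributes +7.2102 in⁴
Total I = 22.0223 in⁴.

I_yy ≈ 22.02 in⁴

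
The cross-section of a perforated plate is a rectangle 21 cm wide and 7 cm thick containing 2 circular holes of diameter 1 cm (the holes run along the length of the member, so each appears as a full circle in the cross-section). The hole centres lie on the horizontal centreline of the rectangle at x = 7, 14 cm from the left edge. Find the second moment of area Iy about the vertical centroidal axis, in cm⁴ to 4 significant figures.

Decompose the section into non-overlapping parts with the origin at the bottom-left of its bounding rectangle.
Plate: 21 × 7, A = 147 cm², x = 10.5 cm, Ī = 5402.25 cm⁴.
Hole 1 (subtracted): ⌀1, A = 0.785398 cm², x = 7 cm, Ī = 0.0490874 cm⁴.
Hole 2 (subtracted): ⌀1, A = 0.785398 cm², x = 14 cm, Ī = 0.0490874 cm⁴.
By symmetry the centroid is at mid-width, x̄ = 10.5 cm.
Transfer each piece to the vertical centroidal axis using Ī + A·d² with d = x − 10.5:
  plate: d = 0 cm → contributes +5402.25 cm⁴
  hole 1: d = -3.5 cm → contributes −9.67021 cm⁴
  hole 2: d = 3.5 cm → contributes −9.67021 cm⁴
Total I = 5382.91 cm⁴.

Iy ≈ 5383 cm⁴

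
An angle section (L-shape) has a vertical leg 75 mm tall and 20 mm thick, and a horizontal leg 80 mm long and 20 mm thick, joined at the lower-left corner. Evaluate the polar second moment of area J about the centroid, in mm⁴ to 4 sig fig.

Break the section into simple shapes (no overlaps), measuring from the bottom-left corner of the bounding box.
Vertical leg: 20 × 75, A = 1 500 mm², y = 37.5 mm, Ī = 703 125 mm⁴.
Horizontal leg (remainder): 60 × 20, A = 1 200 mm², y = 10 mm, Ī = 40 000 mm⁴.
Centroid: ȳ = ΣA·y / ΣA = 25.2778 mm.
Transfer each piece to the centroidal x-axis using Ī + A·d² with d = y − 25.2778:
  vertical leg: d = 12.2222 mm → contributes +927 199 mm⁴
  horizontal leg (remainder): d = -15.2778 mm → contributes +320 093 mm⁴
Total I = 1 247 292 mm⁴.
For the y-axis: x̄ = 27.7778 mm.
Repeating about the centroidal y-axis gives I_y = 1 476 667 mm⁴.
Polar second moment: J = I_x + I_y = 2 723 958 mm⁴.

J ≈ 2.724 × 10⁶ mm⁴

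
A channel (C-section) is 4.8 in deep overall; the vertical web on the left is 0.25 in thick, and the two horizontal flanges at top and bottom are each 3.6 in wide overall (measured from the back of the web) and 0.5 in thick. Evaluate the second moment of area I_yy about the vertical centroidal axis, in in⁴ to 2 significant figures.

Break the section into simple shapes (no overlaps), measuring from the bottom-left corner of the bounding box.
Web: 0.25 × 4.8, A = 1.2 in², x = 0.125 in, Ī = 0.00625 in⁴.
Top flange (beyond web): 3.35 × 0.5, A = 1.675 in², x = 1.925 in, Ī = 1.566 in⁴.
Bottom flange (beyond web): 3.35 × 0.5, A = 1.675 in², x = 1.925 in, Ī = 1.566 in⁴.
Centroid: x̄ = ΣA·x / ΣA = 1.45 in.
Transfer each piece to the vertical centroidal axis using Ī + A·d² with d = x − 1.45:
  web: d = -1.325 in → contributes +2.114 in⁴
  top flange (beyond web): d = 0.4747 in → contributes +1.944 in⁴
  bottom flange (beyond web): d = 0.4747 in → contributes +1.944 in⁴
Total I = 6.002 in⁴.

I_yy ≈ 6.0 in⁴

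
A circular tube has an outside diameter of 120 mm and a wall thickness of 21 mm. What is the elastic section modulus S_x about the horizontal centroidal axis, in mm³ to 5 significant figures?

Break the section into simple shapes (no overlaps), measuring from the bottom-left corner of the bounding box.
Outer circle: ⌀120, A = 11309.73 mm², y = 60 mm, Ī = 10 178 760 mm⁴.
Bore (subtracted): ⌀78, A = 4778.362 mm², y = 60 mm, Ī = 1 816 972 mm⁴.
By symmetry the centroid is at mid-height, ȳ = 60 mm.
All pieces are centred on the horizontal centroidal axis, so I = ΣĪ (holes subtracted) = 8 361 788 mm⁴.
Extreme fibre distance c = 60 mm; S = I/c = 139363.1 mm³.

S_x ≈ 1.3936 × 10⁵ mm³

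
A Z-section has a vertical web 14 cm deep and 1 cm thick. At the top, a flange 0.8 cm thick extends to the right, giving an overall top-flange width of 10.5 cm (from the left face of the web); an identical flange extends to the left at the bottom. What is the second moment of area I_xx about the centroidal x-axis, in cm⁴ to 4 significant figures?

I_xx ≈ 891.6 cm⁴

Split into non-overlapping primitives; take the origin at the lower-left of the bounding box.
Web: 1 × 14, A = 14 cm², y = 7 cm, Ī = 228.667 cm⁴.
Top flange (beyond web): 9.5 × 0.8, A = 7.6 cm², y = 13.6 cm, Ī = 0.405333 cm⁴.
Bottom flange (beyond web): 9.5 × 0.8, A = 7.6 cm², y = 0.4 cm, Ī = 0.405333 cm⁴.
Centroid: ȳ = ΣA·y / ΣA = 7 cm.
Transfer each piece to the centroidal x-axis using Ī + A·d² with d = y − 7:
  web: d = 0 cm → contributes +228.667 cm⁴
  top flange (beyond web): d = 6.6 cm → contributes +331.461 cm⁴
  bottom flange (beyond web): d = -6.6 cm → contributes +331.461 cm⁴
Total I = 891.589 cm⁴.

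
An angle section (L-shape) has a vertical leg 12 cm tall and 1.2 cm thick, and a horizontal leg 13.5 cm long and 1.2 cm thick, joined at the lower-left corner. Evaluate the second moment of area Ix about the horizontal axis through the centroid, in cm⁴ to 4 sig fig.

Ix ≈ 387.1 cm⁴

Treat the section as a set of non-overlapping primitives; coordinates are from the bounding-box lower-left.
Vertical leg: 1.2 × 12, A = 14.4 cm², y = 6 cm, Ī = 172.8 cm⁴.
Horizontal leg (remainder): 12.3 × 1.2, A = 14.76 cm², y = 0.6 cm, Ī = 1.7712 cm⁴.
Centroid: ȳ = ΣA·y / ΣA = 3.26667 cm.
Transfer each piece to the horizontal axis through the centroid using Ī + A·d² with d = y − 3.26667:
  vertical leg: d = 2.73333 cm → contributes +280.384 cm⁴
  horizontal leg (remainder): d = -2.66667 cm → contributes +106.731 cm⁴
Total I = 387.115 cm⁴.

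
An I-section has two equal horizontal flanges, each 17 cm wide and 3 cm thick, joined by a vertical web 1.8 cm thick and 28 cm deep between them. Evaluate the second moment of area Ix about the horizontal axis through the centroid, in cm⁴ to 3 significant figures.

Break the section into simple shapes (no overlaps), measuring from the bottom-left corner of the bounding box.
Bottom flange: 17 × 3, A = 51 cm², y = 1.5 cm, Ī = 38.25 cm⁴.
Web: 1.8 × 28, A = 50.4 cm², y = 17 cm, Ī = 3292.8 cm⁴.
Top flange: 17 × 3, A = 51 cm², y = 32.5 cm, Ī = 38.25 cm⁴.
By symmetry the centroid is at mid-height, ȳ = 17 cm.
Transfer each piece to the horizontal axis through the centroid using Ī + A·d² with d = y − 17:
  bottom flange: d = -15.5 cm → contributes +12 291 cm⁴
  web: d = 0 cm → contributes +3292.8 cm⁴
  top flange: d = 15.5 cm → contributes +12 291 cm⁴
Total I = 27 875 cm⁴.

Ix ≈ 2.79 × 10⁴ cm⁴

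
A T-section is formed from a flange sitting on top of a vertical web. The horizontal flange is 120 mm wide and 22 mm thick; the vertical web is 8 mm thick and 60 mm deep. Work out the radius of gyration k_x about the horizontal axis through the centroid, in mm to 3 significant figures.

Split into non-overlapping primitives; take the origin at the lower-left of the bounding box.
Flange: 120 × 22, A = 2 640 mm², y = 71 mm, Ī = 106 480 mm⁴.
Web: 8 × 60, A = 480 mm², y = 30 mm, Ī = 144 000 mm⁴.
Centroid: ȳ = ΣA·y / ΣA = 64.692 mm.
Transfer each piece to the horizontal axis through the centroid using Ī + A·d² with d = y − 64.692:
  flange: d = 6.3077 mm → contributes +211 518 mm⁴
  web: d = -34.692 mm → contributes +721 707 mm⁴
Total I = 933 225 mm⁴.
Radius of gyration: k = √(I/A) = √(933 225 / 3 120) = 17.295 mm.

k_x ≈ 17.3 mm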